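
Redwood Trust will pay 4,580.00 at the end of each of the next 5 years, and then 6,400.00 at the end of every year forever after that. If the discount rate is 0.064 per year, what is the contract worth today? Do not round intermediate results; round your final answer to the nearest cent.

92416.21

PV of 5-year annuity: 4,580.00 × [1 − (1+0.064)^−5] / 0.064 = 19084.48924
Perpetuity value at year 5: 6,400.00 / 0.064 = 100000.00000
PV of perpetuity: 100000.00000 / (1+0.064)^5 = 73331.71809
Total PV = 19084.48924 + 73331.71809 = 92416.20733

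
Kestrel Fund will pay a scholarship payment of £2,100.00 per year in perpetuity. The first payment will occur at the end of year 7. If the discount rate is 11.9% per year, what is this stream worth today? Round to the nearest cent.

£8988.60

Value at end of year 6: C / r = £2,100.00 / 0.119 = £17,647.0588
Discount to today: PV = £17,647.0588 / (1 + 0.119)^6 = £17,647.0588 / 1.963272 = £8,988.60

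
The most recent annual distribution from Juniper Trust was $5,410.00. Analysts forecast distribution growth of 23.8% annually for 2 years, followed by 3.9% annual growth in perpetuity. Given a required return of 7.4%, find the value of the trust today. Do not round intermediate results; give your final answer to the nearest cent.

D_1 = 6697.58000
D_2 = 8291.60404
Terminal value at year 2: TV = D_2×(1+g_2)/(r−g_2) = 8614.97660/0.035 = 246142.18850
P_0 = D_1/(1+r)^1 + D_2/(1+r)^2 + TV/(1+r)^2
    = 6236.10801 + 7188.36286 + 213391.68609 = 226816.15696

$226816.16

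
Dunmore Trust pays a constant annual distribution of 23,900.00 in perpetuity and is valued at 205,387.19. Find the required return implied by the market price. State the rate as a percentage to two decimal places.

P = C/r ⇒ r = C/P = 23,900.00/205,387.19 = 0.116366

11.64%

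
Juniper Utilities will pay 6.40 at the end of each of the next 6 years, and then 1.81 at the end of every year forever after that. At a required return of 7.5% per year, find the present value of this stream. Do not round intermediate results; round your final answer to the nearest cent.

PV of 6-year annuity: 6.40 × [1 − (1+0.075)^−6] / 0.075 = 30.04062
Perpetuity value at year 6: 1.81 / 0.075 = 24.13333
PV of perpetuity: 24.13333 / (1+0.075)^6 = 15.63747
Total PV = 30.04062 + 15.63747 = 45.67809

45.68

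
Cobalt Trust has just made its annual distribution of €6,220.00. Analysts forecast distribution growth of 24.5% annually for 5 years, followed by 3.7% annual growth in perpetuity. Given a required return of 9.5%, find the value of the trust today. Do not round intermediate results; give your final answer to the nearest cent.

D_1 = 7743.90000
D_2 = 9641.15550
D_3 = 12003.23860
D_4 = 14944.03205
D_5 = 18605.31991
Terminal value at year 5: TV = D_5×(1+g_2)/(r−g_2) = 19293.71674/0.058 = 332650.28868
P_0 = D_1/(1+r)^1 + D_2/(1+r)^2 + D_3/(1+r)^3 + D_4/(1+r)^4 + D_5/(1+r)^5 + TV/(1+r)^5
    = 7072.05479 + 8040.82942 + 9142.31291 + 10394.68454 + 11818.61393 + 211308.66624 = 257777.16183

€257777.16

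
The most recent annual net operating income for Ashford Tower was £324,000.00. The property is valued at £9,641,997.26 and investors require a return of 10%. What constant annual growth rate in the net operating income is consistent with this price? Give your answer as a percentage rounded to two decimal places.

6.42%

P = D₀(1+g)/(r−g) ⇒ P(r−g) = D₀(1+g) ⇒ g(P+D₀) = P·r − D₀
g = (P·r − D₀)/(P + D₀) = (£9,641,997.26×0.1 − £324,000.00) / (£9,641,997.26 + £324,000.00) = 0.064238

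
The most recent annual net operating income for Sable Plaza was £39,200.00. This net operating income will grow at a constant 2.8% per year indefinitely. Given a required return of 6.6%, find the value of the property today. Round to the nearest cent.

£1060463.16

D₁ = D₀ × (1 + g) = £39,200.00 × 1.028 = £40,297.6000
Growing perpetuity: P = D₁ / (r − g) = £40,297.6000 / (0.066 − 0.028) = £1,060,463.16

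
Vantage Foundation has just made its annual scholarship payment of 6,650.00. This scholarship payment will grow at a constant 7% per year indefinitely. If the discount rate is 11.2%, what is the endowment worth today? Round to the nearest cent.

D₁ = D₀ × (1 + g) = 6,650.00 × 1.07 = 7,115.5000
Growing perpetuity: P = D₁ / (r − g) = 7,115.5000 / (0.112 − 0.07) = 169,416.67

169416.67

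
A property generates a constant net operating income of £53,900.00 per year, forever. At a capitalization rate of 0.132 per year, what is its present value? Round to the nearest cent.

Level perpetuity: PV = C / r = £53,900.00 / 0.132 = £408,333.33

£408333.33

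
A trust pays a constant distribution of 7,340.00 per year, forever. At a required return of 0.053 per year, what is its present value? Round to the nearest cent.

138490.57

Level perpetuity: PV = C / r = 7,340.00 / 0.053 = 138,490.57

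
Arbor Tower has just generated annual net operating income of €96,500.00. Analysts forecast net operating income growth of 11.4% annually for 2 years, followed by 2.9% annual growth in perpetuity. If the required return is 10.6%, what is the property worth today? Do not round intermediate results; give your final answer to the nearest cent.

D_1 = 107501.00000
D_2 = 119756.11400
Terminal value at year 2: TV = D_2×(1+g_2)/(r−g_2) = 123229.04131/0.077 = 1600377.15982
P_0 = D_1/(1+r)^1 + D_2/(1+r)^2 + TV/(1+r)^2
    = 97198.01085 + 97901.07060 + 1308314.30715 = 1503413.38860

€1503413.39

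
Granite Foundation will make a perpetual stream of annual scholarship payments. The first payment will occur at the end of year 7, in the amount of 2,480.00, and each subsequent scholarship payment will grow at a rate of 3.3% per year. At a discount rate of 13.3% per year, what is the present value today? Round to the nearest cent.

11723.90

Value at end of year 6: C₁ / (r − g) = 2,480.00 / (0.133 − 0.033) = 24,800.0000
Discount to today: PV = 24,800.0000 / (1 + 0.133)^6 = 24,800.0000 / 2.115336 = 11,723.90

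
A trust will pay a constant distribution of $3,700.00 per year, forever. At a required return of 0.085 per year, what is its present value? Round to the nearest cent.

$43529.41

Level perpetuity: PV = C / r = $3,700.00 / 0.085 = $43,529.41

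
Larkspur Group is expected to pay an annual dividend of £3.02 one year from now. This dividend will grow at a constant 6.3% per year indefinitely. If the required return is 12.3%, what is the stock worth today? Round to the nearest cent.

£50.33

Growing perpetuity: P = D₁ / (r − g) = £3.0200 / (0.123 − 0.063) = £50.33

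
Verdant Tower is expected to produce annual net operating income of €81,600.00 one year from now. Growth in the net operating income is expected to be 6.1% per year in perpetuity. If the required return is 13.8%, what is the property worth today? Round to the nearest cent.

Growing perpetuity: P = D₁ / (r − g) = €81,600.0000 / (0.138 − 0.061) = €1,059,740.26

€1059740.26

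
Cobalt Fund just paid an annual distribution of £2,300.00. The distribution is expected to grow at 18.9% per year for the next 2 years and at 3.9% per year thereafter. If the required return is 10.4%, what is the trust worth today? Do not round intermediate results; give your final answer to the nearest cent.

£47788.65

D_1 = 2734.70000
D_2 = 3251.55830
Terminal value at year 2: TV = D_2×(1+g_2)/(r−g_2) = 3378.36907/0.065 = 51974.90883
P_0 = D_1/(1+r)^1 + D_2/(1+r)^2 + TV/(1+r)^2
    = 2477.08333 + 2667.80080 + 42643.76971 = 47788.65385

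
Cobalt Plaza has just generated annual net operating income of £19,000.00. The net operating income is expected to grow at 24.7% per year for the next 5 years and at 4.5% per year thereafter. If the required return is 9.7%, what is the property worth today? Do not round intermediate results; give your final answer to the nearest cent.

£866556.49

D_1 = 23693.00000
D_2 = 29545.17100
D_3 = 36842.82824
D_4 = 45943.00681
D_5 = 57290.92949
Terminal value at year 5: TV = D_5×(1+g_2)/(r−g_2) = 59869.02132/0.052 = 1151327.33310
P_0 = D_1/(1+r)^1 + D_2/(1+r)^2 + D_3/(1+r)^3 + D_4/(1+r)^4 + D_5/(1+r)^5 + TV/(1+r)^5
    = 21597.99453 + 24551.22988 + 27908.28046 + 31724.36256 + 36062.24258 + 724712.37501 = 866556.48502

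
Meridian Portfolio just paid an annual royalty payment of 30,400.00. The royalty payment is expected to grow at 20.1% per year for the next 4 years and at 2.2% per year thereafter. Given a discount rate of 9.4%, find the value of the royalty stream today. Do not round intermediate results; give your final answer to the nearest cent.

D_1 = 36510.40000
D_2 = 43848.99040
D_3 = 52662.63747
D_4 = 63247.82760
Terminal value at year 4: TV = D_4×(1+g_2)/(r−g_2) = 64639.27981/0.072 = 897767.77513
P_0 = D_1/(1+r)^1 + D_2/(1+r)^2 + D_3/(1+r)^3 + D_4/(1+r)^4 + TV/(1+r)^4
    = 33373.30896 + 36637.42601 + 40220.79401 + 44154.63766 + 626750.55124 = 781136.71787

781136.72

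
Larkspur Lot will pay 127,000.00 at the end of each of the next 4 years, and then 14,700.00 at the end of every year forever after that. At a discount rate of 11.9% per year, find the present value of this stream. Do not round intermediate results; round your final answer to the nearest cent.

465343.38

PV of 4-year annuity: 127,000.00 × [1 − (1+0.119)^−4] / 0.119 = 386557.19855
Perpetuity value at year 4: 14,700.00 / 0.119 = 123529.41176
PV of perpetuity: 123529.41176 / (1+0.119)^4 = 78786.17697
Total PV = 386557.19855 + 78786.17697 = 465343.37552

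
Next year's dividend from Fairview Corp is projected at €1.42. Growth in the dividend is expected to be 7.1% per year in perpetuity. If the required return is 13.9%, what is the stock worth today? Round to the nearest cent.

Growing perpetuity: P = D₁ / (r − g) = €1.4200 / (0.139 − 0.071) = €20.88

€20.88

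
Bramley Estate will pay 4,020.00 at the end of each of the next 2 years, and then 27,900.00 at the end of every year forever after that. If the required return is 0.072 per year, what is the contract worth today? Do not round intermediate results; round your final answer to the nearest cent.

344443.92

PV of 2-year annuity: 4,020.00 × [1 − (1+0.072)^−2] / 0.072 = 7248.13433
Perpetuity value at year 2: 27,900.00 / 0.072 = 387500.00000
PV of perpetuity: 387500.00000 / (1+0.072)^2 = 337195.78414
Total PV = 7248.13433 + 337195.78414 = 344443.91847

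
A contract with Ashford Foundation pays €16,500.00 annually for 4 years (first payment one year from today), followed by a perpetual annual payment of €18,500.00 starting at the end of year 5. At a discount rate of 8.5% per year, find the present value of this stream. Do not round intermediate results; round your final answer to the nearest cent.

€211095.87

PV of 4-year annuity: €16,500.00 × [1 − (1+0.085)^−4] / 0.085 = 54047.34482
Perpetuity value at year 4: €18,500.00 / 0.085 = 217647.05882
PV of perpetuity: 217647.05882 / (1+0.085)^4 = 157048.52069
Total PV = 54047.34482 + 157048.52069 = 211095.86551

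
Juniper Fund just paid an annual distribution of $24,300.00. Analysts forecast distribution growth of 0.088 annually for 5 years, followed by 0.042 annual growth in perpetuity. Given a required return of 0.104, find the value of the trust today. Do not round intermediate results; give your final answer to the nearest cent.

$495966.63

D_1 = 26438.40000
D_2 = 28764.97920
D_3 = 31296.29737
D_4 = 34050.37154
D_5 = 37046.80423
Terminal value at year 5: TV = D_5×(1+g_2)/(r−g_2) = 38602.77001/0.062 = 622625.32276
P_0 = D_1/(1+r)^1 + D_2/(1+r)^2 + D_3/(1+r)^3 + D_4/(1+r)^4 + D_5/(1+r)^5 + TV/(1+r)^5
    = 23947.82609 + 23600.75614 + 23258.71620 + 22921.63336 + 22589.43577 + 379648.25925 = 495966.62681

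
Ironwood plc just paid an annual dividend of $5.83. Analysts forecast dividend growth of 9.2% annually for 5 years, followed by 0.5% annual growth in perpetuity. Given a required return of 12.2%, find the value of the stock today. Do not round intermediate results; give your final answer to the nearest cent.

D_1 = 6.36636
D_2 = 6.95207
D_3 = 7.59166
D_4 = 8.29009
D_5 = 9.05278
Terminal value at year 5: TV = D_5×(1+g_2)/(r−g_2) = 9.09804/0.117 = 77.76102
P_0 = D_1/(1+r)^1 + D_2/(1+r)^2 + D_3/(1+r)^3 + D_4/(1+r)^4 + D_5/(1+r)^5 + TV/(1+r)^5
    = 5.67412 + 5.52240 + 5.37475 + 5.23104 + 5.09117 + 43.73183 = 70.62530

$70.63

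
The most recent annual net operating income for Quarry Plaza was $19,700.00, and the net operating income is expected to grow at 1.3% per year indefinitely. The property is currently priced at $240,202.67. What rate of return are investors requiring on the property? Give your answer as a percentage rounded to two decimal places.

D₁ = $19,700.00 × 1.013 = $19,956.1000
P = D₁/(r − g) ⇒ r = D₁/P + g = $19,956.1000/$240,202.67 + 0.013 = 0.083080 + 0.013 = 0.096080

9.61%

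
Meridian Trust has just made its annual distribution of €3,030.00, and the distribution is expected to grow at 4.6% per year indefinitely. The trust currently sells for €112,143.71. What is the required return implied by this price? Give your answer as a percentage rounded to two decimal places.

7.43%

D₁ = €3,030.00 × 1.046 = €3,169.3800
P = D₁/(r − g) ⇒ r = D₁/P + g = €3,169.3800/€112,143.71 + 0.046 = 0.028262 + 0.046 = 0.074262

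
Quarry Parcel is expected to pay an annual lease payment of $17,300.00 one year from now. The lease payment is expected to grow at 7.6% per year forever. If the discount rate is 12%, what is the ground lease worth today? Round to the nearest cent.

Growing perpetuity: P = D₁ / (r − g) = $17,300.0000 / (0.12 − 0.076) = $393,181.82

$393181.82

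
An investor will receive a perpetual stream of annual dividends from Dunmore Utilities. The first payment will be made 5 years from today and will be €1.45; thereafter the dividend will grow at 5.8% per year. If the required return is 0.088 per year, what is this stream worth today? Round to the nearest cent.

Value at end of year 4: C₁ / (r − g) = €1.45 / (0.088 − 0.058) = €48.3333
Discount to today: PV = €48.3333 / (1 + 0.088)^4 = €48.3333 / 1.401250 = €34.49

€34.49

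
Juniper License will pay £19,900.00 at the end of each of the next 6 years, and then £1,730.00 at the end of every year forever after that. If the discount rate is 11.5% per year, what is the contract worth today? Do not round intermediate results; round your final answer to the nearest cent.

£90817.72

PV of 6-year annuity: £19,900.00 × [1 − (1+0.115)^−6] / 0.115 = 82988.85126
Perpetuity value at year 6: £1,730.00 / 0.115 = 15043.47826
PV of perpetuity: 15043.47826 / (1+0.115)^6 = 7828.86958
Total PV = 82988.85126 + 7828.86958 = 90817.72084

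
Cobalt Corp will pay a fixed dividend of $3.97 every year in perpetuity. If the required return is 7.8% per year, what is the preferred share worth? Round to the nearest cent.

Level perpetuity: PV = C / r = $3.97 / 0.078 = $50.90

$50.90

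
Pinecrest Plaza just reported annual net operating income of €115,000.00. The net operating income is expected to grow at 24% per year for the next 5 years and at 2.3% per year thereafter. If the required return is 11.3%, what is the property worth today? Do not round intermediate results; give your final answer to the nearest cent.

€3048155.01

D_1 = 142600.00000
D_2 = 176824.00000
D_3 = 219261.76000
D_4 = 271884.58240
D_5 = 337136.88218
Terminal value at year 5: TV = D_5×(1+g_2)/(r−g_2) = 344891.03047/0.09 = 3832122.56073
P_0 = D_1/(1+r)^1 + D_2/(1+r)^2 + D_3/(1+r)^3 + D_4/(1+r)^4 + D_5/(1+r)^5 + TV/(1+r)^5
    = 128122.19227 + 142741.70568 + 159029.39357 + 177175.60469 + 197392.40774 + 2243693.70135 = 3048155.00530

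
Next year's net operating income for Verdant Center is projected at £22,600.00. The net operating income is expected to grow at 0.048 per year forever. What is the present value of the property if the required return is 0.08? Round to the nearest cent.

Growing perpetuity: P = D₁ / (r − g) = £22,600.0000 / (0.08 − 0.048) = £706,250.00

£706250.00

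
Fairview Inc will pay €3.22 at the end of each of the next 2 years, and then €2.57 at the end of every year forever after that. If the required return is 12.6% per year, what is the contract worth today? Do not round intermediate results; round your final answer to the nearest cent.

PV of 2-year annuity: €3.22 × [1 − (1+0.126)^−2] / 0.126 = 5.39936
Perpetuity value at year 2: €2.57 / 0.126 = 20.39683
PV of perpetuity: 20.39683 / (1+0.126)^2 = 16.08740
Total PV = 5.39936 + 16.08740 = 21.48676

€21.49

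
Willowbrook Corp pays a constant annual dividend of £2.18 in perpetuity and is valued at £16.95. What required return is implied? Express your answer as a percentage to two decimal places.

P = C/r ⇒ r = C/P = £2.18/£16.95 = 0.128614

12.86%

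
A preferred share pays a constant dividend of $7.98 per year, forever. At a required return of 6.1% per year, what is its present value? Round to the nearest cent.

$130.82

Level perpetuity: PV = C / r = $7.98 / 0.061 = $130.82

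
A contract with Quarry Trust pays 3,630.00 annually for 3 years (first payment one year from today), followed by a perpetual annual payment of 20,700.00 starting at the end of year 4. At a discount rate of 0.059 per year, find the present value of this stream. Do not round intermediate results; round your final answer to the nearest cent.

305134.59

PV of 3-year annuity: 3,630.00 × [1 − (1+0.059)^−3] / 0.059 = 9721.01359
Perpetuity value at year 3: 20,700.00 / 0.059 = 350847.45763
PV of perpetuity: 350847.45763 / (1+0.059)^3 = 295413.57849
Total PV = 9721.01359 + 295413.57849 = 305134.59208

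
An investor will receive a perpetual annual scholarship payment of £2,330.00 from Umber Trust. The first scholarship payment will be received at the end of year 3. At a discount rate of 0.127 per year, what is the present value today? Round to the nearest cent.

£14444.56

Value at end of year 2: C / r = £2,330.00 / 0.127 = £18,346.4567
Discount to today: PV = £18,346.4567 / (1 + 0.127)^2 = £18,346.4567 / 1.270129 = £14,444.56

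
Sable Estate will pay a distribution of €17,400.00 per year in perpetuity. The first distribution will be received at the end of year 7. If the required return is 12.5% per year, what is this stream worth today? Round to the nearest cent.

Value at end of year 6: C / r = €17,400.00 / 0.125 = €139,200.0000
Discount to today: PV = €139,200.0000 / (1 + 0.125)^6 = €139,200.0000 / 2.027287 = €68,663.21

€68663.21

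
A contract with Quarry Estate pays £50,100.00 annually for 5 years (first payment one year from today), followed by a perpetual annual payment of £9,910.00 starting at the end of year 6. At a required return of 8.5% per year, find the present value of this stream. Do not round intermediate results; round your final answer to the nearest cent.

£274962.64

PV of 5-year annuity: £50,100.00 × [1 − (1+0.085)^−5] / 0.085 = 197426.16816
Perpetuity value at year 5: £9,910.00 / 0.085 = 116588.23529
PV of perpetuity: 116588.23529 / (1+0.085)^5 = 77536.47229
Total PV = 197426.16816 + 77536.47229 = 274962.64045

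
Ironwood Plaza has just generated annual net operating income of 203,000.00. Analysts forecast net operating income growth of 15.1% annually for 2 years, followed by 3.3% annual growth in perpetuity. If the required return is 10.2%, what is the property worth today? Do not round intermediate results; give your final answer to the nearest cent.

3748871.09

D_1 = 233653.00000
D_2 = 268934.60300
Terminal value at year 2: TV = D_2×(1+g_2)/(r−g_2) = 277809.44490/0.069 = 4026223.83912
P_0 = D_1/(1+r)^1 + D_2/(1+r)^2 + TV/(1+r)^2
    = 212026.31579 + 221453.98319 + 3315390.79179 = 3748871.09077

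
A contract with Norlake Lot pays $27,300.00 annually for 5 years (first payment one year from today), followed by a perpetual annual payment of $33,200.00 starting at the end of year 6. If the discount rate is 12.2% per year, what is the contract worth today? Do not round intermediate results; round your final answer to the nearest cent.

PV of 5-year annuity: $27,300.00 × [1 − (1+0.122)^−5] / 0.122 = 97924.74806
Perpetuity value at year 5: $33,200.00 / 0.122 = 272131.14754
PV of perpetuity: 272131.14754 / (1+0.122)^5 = 153043.17554
Total PV = 97924.74806 + 153043.17554 = 250967.92360

$250967.92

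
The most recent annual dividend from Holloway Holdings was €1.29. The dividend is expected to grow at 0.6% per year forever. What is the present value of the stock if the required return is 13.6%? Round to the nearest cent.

€9.98

D₁ = D₀ × (1 + g) = €1.29 × 1.006 = €1.2977
Growing perpetuity: P = D₁ / (r − g) = €1.2977 / (0.136 − 0.006) = €9.98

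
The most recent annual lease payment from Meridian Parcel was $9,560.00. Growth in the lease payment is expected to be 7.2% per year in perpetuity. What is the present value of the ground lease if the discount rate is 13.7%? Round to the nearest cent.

$157666.46

D₁ = D₀ × (1 + g) = $9,560.00 × 1.072 = $10,248.3200
Growing perpetuity: P = D₁ / (r − g) = $10,248.3200 / (0.137 − 0.072) = $157,666.46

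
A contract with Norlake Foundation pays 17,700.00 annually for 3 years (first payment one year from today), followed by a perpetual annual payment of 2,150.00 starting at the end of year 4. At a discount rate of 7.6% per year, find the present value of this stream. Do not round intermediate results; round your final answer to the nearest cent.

68654.34

PV of 3-year annuity: 17,700.00 × [1 − (1+0.076)^−3] / 0.076 = 45945.86010
Perpetuity value at year 3: 2,150.00 / 0.076 = 28289.47368
PV of perpetuity: 28289.47368 / (1+0.076)^3 = 22708.47938
Total PV = 45945.86010 + 22708.47938 = 68654.33948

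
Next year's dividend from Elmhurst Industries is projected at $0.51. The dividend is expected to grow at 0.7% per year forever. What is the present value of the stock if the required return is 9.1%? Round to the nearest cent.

$6.07

Growing perpetuity: P = D₁ / (r − g) = $0.5100 / (0.091 − 0.007) = $6.07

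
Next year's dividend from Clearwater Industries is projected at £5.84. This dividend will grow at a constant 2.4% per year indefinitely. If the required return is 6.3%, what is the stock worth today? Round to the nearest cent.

£149.74

Growing perpetuity: P = D₁ / (r − g) = £5.8400 / (0.063 − 0.024) = £149.74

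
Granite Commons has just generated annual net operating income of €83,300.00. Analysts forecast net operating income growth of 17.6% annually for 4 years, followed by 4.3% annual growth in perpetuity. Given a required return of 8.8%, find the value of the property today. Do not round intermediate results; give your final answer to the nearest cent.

D_1 = 97960.80000
D_2 = 115201.90080
D_3 = 135477.43534
D_4 = 159321.46396
Terminal value at year 4: TV = D_4×(1+g_2)/(r−g_2) = 166172.28691/0.045 = 3692717.48691
P_0 = D_1/(1+r)^1 + D_2/(1+r)^2 + D_3/(1+r)^3 + D_4/(1+r)^4 + TV/(1+r)^4
    = 90037.50000 + 97319.94485 + 105191.41098 + 113699.53981 + 2635302.66715 = 3041551.06280

€3041551.06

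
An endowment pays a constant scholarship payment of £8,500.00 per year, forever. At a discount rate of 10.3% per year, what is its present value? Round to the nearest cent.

£82524.27

Level perpetuity: PV = C / r = £8,500.00 / 0.103 = £82,524.27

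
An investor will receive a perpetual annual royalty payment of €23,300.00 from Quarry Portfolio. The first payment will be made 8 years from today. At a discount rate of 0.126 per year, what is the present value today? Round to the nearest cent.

Value at end of year 7: C / r = €23,300.00 / 0.126 = €184,920.6349
Discount to today: PV = €184,920.6349 / (1 + 0.126)^7 = €184,920.6349 / 2.294926 = €80,578.03

€80578.03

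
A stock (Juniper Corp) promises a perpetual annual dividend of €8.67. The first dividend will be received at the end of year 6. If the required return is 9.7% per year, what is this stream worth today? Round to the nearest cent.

€56.26

Value at end of year 5: C / r = €8.67 / 0.097 = €89.3814
Discount to today: PV = €89.3814 / (1 + 0.097)^5 = €89.3814 / 1.588668 = €56.26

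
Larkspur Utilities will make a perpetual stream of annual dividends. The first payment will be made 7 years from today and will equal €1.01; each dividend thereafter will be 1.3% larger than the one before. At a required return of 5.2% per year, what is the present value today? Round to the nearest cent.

€19.11

Value at end of year 6: C₁ / (r − g) = €1.01 / (0.052 − 0.013) = €25.8974
Discount to today: PV = €25.8974 / (1 + 0.052)^6 = €25.8974 / 1.355484 = €19.11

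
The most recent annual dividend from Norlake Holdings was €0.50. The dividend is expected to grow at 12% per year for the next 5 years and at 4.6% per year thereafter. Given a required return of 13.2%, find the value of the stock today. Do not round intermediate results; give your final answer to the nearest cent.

D_1 = 0.56000
D_2 = 0.62720
D_3 = 0.70246
D_4 = 0.78676
D_5 = 0.88117
Terminal value at year 5: TV = D_5×(1+g_2)/(r−g_2) = 0.92170/0.086 = 10.71750
P_0 = D_1/(1+r)^1 + D_2/(1+r)^2 + D_3/(1+r)^3 + D_4/(1+r)^4 + D_5/(1+r)^5 + TV/(1+r)^5
    = 0.49470 + 0.48946 + 0.48427 + 0.47913 + 0.47405 + 5.76582 = 8.18743

€8.19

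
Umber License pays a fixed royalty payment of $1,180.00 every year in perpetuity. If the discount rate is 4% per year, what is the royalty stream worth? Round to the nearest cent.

$29500.00

Level perpetuity: PV = C / r = $1,180.00 / 0.04 = $29,500.00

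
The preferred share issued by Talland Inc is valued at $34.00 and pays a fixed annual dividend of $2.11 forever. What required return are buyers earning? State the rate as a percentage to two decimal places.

6.21%

P = C/r ⇒ r = C/P = $2.11/$34.00 = 0.062059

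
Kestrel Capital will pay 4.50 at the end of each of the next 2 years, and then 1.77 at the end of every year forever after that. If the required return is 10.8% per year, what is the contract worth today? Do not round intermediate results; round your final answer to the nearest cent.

21.08

PV of 2-year annuity: 4.50 × [1 − (1+0.108)^−2] / 0.108 = 7.72687
Perpetuity value at year 2: 1.77 / 0.108 = 16.38889
PV of perpetuity: 16.38889 / (1+0.108)^2 = 13.34965
Total PV = 7.72687 + 13.34965 = 21.07652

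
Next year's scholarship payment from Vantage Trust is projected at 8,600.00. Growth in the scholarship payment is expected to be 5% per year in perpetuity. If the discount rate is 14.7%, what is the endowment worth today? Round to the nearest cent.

Growing perpetuity: P = D₁ / (r − g) = 8,600.0000 / (0.147 − 0.05) = 88,659.79

88659.79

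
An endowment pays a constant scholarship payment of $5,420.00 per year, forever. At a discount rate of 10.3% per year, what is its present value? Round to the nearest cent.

Level perpetuity: PV = C / r = $5,420.00 / 0.103 = $52,621.36

$52621.36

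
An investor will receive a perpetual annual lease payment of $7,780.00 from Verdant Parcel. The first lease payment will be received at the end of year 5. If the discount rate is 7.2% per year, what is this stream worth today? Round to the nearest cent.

Value at end of year 4: C / r = $7,780.00 / 0.072 = $108,055.5556
Discount to today: PV = $108,055.5556 / (1 + 0.072)^4 = $108,055.5556 / 1.320624 = $81,821.60

$81821.60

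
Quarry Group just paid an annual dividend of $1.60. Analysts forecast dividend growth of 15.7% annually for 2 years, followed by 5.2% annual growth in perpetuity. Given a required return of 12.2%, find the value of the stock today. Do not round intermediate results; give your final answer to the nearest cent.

$28.92

D_1 = 1.85120
D_2 = 2.14184
Terminal value at year 2: TV = D_2×(1+g_2)/(r−g_2) = 2.25321/0.07 = 32.18877
P_0 = D_1/(1+r)^1 + D_2/(1+r)^2 + TV/(1+r)^2
    = 1.64991 + 1.70138 + 25.56929 = 28.92058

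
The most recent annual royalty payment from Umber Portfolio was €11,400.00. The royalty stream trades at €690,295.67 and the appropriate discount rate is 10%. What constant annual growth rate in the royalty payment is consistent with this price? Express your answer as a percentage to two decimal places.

8.21%

P = D₀(1+g)/(r−g) ⇒ P(r−g) = D₀(1+g) ⇒ g(P+D₀) = P·r − D₀
g = (P·r − D₀)/(P + D₀) = (€690,295.67×0.1 − €11,400.00) / (€690,295.67 + €11,400.00) = 0.082129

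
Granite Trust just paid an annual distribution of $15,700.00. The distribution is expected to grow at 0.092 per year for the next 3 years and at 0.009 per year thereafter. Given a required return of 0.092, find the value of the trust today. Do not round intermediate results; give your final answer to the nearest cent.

D_1 = 17144.40000
D_2 = 18721.68480
D_3 = 20444.07980
Terminal value at year 3: TV = D_3×(1+g_2)/(r−g_2) = 20628.07652/0.083 = 248531.04241
P_0 = D_1/(1+r)^1 + D_2/(1+r)^2 + D_3/(1+r)^3 + TV/(1+r)^3
    = 15700.00000 + 15700.00000 + 15700.00000 + 190859.03614 = 237959.03614

$237959.04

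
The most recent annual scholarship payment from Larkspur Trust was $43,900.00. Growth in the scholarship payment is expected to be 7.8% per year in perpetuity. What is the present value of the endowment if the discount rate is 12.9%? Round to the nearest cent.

D₁ = D₀ × (1 + g) = $43,900.00 × 1.078 = $47,324.2000
Growing perpetuity: P = D₁ / (r − g) = $47,324.2000 / (0.129 − 0.078) = $927,925.49

$927925.49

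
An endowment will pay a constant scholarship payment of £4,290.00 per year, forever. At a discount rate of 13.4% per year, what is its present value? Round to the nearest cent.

£32014.93

Level perpetuity: PV = C / r = £4,290.00 / 0.134 = £32,014.93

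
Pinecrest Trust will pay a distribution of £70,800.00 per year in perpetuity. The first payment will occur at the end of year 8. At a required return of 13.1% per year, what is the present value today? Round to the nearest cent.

Value at end of year 7: C / r = £70,800.00 / 0.131 = £540,458.0153
Discount to today: PV = £540,458.0153 / (1 + 0.131)^7 = £540,458.0153 / 2.367218 = £228,309.37

£228309.37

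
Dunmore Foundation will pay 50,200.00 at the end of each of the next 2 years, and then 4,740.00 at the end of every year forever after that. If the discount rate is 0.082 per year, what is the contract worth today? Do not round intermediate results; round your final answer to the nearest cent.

138650.34

PV of 2-year annuity: 50,200.00 × [1 − (1+0.082)^−2] / 0.082 = 89275.01273
Perpetuity value at year 2: 4,740.00 / 0.082 = 57804.87805
PV of perpetuity: 57804.87805 / (1+0.082)^2 = 49375.32505
Total PV = 89275.01273 + 49375.32505 = 138650.33778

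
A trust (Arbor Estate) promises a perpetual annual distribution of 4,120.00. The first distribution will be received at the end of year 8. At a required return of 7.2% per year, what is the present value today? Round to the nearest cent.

35172.34

Value at end of year 7: C / r = 4,120.00 / 0.072 = 57,222.2222
Discount to today: PV = 57,222.2222 / (1 + 0.072)^7 = 57,222.2222 / 1.626910 = 35,172.34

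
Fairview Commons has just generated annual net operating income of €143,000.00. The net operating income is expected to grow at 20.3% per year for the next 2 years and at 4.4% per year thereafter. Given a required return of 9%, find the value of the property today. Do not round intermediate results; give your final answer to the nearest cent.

D_1 = 172029.00000
D_2 = 206950.88700
Terminal value at year 2: TV = D_2×(1+g_2)/(r−g_2) = 216056.72603/0.046 = 4696885.34843
P_0 = D_1/(1+r)^1 + D_2/(1+r)^2 + TV/(1+r)^2
    = 157824.77064 + 174186.42118 + 3953274.42844 = 4285285.62026

€4285285.62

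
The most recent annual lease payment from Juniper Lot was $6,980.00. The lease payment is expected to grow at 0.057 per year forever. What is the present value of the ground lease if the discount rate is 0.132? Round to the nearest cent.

D₁ = D₀ × (1 + g) = $6,980.00 × 1.057 = $7,377.8600
Growing perpetuity: P = D₁ / (r − g) = $7,377.8600 / (0.132 − 0.057) = $98,371.47

$98371.47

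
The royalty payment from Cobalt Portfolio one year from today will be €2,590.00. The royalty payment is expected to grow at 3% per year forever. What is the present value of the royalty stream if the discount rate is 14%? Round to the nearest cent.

€23545.45

Growing perpetuity: P = D₁ / (r − g) = €2,590.0000 / (0.14 − 0.03) = €23,545.45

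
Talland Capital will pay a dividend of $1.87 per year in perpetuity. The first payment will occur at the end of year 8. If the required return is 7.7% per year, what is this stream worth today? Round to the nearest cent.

Value at end of year 7: C / r = $1.87 / 0.077 = $24.2857
Discount to today: PV = $24.2857 / (1 + 0.077)^7 = $24.2857 / 1.680776 = $14.45

$14.45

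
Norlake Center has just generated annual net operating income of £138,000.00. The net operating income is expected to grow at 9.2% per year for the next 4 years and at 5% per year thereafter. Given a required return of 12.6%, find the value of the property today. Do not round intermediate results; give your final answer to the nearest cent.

D_1 = 150696.00000
D_2 = 164560.03200
D_3 = 179699.55494
D_4 = 196231.91400
Terminal value at year 4: TV = D_4×(1+g_2)/(r−g_2) = 206043.50970/0.076 = 2711098.81183
P_0 = D_1/(1+r)^1 + D_2/(1+r)^2 + D_3/(1+r)^3 + D_4/(1+r)^4 + TV/(1+r)^4
    = 133833.03730 + 129791.89763 + 125872.78172 + 122072.00500 + 1686521.12176 = 2198090.84341

£2198090.84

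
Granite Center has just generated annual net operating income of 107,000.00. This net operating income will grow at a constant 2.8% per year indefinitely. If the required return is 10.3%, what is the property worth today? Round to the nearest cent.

1466613.33

D₁ = D₀ × (1 + g) = 107,000.00 × 1.028 = 109,996.0000
Growing perpetuity: P = D₁ / (r − g) = 109,996.0000 / (0.103 − 0.028) = 1,466,613.33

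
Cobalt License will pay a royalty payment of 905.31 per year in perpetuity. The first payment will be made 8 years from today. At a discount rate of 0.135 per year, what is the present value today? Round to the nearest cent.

Value at end of year 7: C / r = 905.31 / 0.135 = 6,706.0000
Discount to today: PV = 6,706.0000 / (1 + 0.135)^7 = 6,706.0000 / 2.426448 = 2,763.71

2763.71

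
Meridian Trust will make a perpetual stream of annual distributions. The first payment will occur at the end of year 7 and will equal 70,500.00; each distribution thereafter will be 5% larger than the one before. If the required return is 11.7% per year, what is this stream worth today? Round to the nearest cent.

Value at end of year 6: C₁ / (r − g) = 70,500.00 / (0.117 − 0.05) = 1,052,238.8060
Discount to today: PV = 1,052,238.8060 / (1 + 0.117)^6 = 1,052,238.8060 / 1.942312 = 541,745.45

541745.45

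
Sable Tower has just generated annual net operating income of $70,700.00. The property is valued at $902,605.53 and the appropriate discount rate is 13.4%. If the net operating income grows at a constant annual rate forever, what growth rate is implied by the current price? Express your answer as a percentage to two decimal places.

5.16%

P = D₀(1+g)/(r−g) ⇒ P(r−g) = D₀(1+g) ⇒ g(P+D₀) = P·r − D₀
g = (P·r − D₀)/(P + D₀) = ($902,605.53×0.134 − $70,700.00) / ($902,605.53 + $70,700.00) = 0.051627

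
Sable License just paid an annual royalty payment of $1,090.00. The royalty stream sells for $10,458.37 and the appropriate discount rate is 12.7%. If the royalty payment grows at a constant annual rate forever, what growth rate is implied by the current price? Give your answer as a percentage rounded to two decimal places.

2.06%

P = D₀(1+g)/(r−g) ⇒ P(r−g) = D₀(1+g) ⇒ g(P+D₀) = P·r − D₀
g = (P·r − D₀)/(P + D₀) = ($10,458.37×0.127 − $1,090.00) / ($10,458.37 + $1,090.00) = 0.020627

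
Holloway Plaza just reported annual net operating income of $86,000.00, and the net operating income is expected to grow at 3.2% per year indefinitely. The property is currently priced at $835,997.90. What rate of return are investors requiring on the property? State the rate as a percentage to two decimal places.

D₁ = $86,000.00 × 1.032 = $88,752.0000
P = D₁/(r − g) ⇒ r = D₁/P + g = $88,752.0000/$835,997.90 + 0.032 = 0.106163 + 0.032 = 0.138163

13.82%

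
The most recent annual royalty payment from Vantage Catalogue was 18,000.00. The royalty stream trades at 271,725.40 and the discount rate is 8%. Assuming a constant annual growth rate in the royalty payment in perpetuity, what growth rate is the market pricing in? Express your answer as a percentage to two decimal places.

P = D₀(1+g)/(r−g) ⇒ P(r−g) = D₀(1+g) ⇒ g(P+D₀) = P·r − D₀
g = (P·r − D₀)/(P + D₀) = (271,725.40×0.08 − 18,000.00) / (271,725.40 + 18,000.00) = 0.012902

1.29%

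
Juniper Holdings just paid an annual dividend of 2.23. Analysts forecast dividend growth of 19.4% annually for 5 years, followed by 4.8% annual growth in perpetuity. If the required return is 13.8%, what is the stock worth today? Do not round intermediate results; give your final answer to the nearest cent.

45.92

D_1 = 2.66262
D_2 = 3.17917
D_3 = 3.79593
D_4 = 4.53234
D_5 = 5.41161
Terminal value at year 5: TV = D_5×(1+g_2)/(r−g_2) = 5.67137/0.09 = 63.01519
P_0 = D_1/(1+r)^1 + D_2/(1+r)^2 + D_3/(1+r)^3 + D_4/(1+r)^4 + D_5/(1+r)^5 + TV/(1+r)^5
    = 2.33974 + 2.45487 + 2.57567 + 2.70242 + 2.83541 + 33.01672 = 45.92483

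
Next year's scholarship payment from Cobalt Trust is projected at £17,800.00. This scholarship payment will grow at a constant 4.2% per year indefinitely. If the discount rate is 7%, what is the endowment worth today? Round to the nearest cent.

£635714.29

Growing perpetuity: P = D₁ / (r − g) = £17,800.0000 / (0.07 − 0.042) = £635,714.29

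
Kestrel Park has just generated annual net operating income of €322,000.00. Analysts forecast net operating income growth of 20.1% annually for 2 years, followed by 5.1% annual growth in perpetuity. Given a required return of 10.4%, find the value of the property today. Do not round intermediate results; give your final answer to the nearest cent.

D_1 = 386722.00000
D_2 = 464453.12200
Terminal value at year 2: TV = D_2×(1+g_2)/(r−g_2) = 488140.23122/0.053 = 9210193.04192
P_0 = D_1/(1+r)^1 + D_2/(1+r)^2 + TV/(1+r)^2
    = 350291.66667 + 381069.10477 + 7556672.24743 = 8288033.01887

€8288033.02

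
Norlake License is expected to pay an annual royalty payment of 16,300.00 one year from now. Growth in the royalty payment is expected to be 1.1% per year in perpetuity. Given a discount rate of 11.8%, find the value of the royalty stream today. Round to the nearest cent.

152336.45

Growing perpetuity: P = D₁ / (r − g) = 16,300.0000 / (0.118 − 0.011) = 152,336.45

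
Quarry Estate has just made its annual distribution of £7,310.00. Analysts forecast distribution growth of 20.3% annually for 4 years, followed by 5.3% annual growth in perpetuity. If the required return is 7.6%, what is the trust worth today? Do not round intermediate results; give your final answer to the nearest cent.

£561863.13

D_1 = 8793.93000
D_2 = 10579.09779
D_3 = 12726.65464
D_4 = 15310.16553
Terminal value at year 4: TV = D_4×(1+g_2)/(r−g_2) = 16121.60431/0.023 = 700939.31769
P_0 = D_1/(1+r)^1 + D_2/(1+r)^2 + D_3/(1+r)^3 + D_4/(1+r)^4 + TV/(1+r)^4
    = 8172.79740 + 9137.43055 + 10215.91910 + 11421.70137 + 522915.28448 = 561863.13289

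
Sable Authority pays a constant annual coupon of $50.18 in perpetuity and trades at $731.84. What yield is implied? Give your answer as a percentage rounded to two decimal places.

P = C/r ⇒ r = C/P = $50.18/$731.84 = 0.068567

6.86%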